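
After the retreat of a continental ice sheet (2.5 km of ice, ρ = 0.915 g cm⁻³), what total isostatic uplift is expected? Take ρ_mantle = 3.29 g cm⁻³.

0.695 km

Removing the load lets mantle flow back in; uplift u satisfies ρ_ice t = ρ_m u.
u = t ρ_ice/ρ_m = 2.5 km × 0.915/3.29 = 0.695 km.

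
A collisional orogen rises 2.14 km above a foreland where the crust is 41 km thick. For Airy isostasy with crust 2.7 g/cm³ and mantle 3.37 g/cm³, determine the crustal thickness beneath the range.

Root depth r = h ρ_c / (ρ_m − ρ_c) = 2.14 km × 2.7 / 0.67 = 8.624 km.
Total thickness = T + h + r = 41 km + 2.14 km + 8.624 km = 51.8 km.

51.8 km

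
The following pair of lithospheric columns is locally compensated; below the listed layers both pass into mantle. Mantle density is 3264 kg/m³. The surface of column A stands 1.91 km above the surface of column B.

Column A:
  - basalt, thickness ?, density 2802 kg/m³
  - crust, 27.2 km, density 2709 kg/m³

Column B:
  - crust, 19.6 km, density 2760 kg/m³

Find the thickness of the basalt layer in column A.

Take the compensation level at the base of the deeper column (depth z_c below the surface of column A) and equate Σ ρ_i t_i down to z_c; mantle fills any gap and the z_c terms cancel.
Column A: x×2802 + 27.2×2709 + (z_c − 27.2 − x)×3264
Column B: 1.91×0 + 19.6×2760 + (z_c − 1.91 − 19.6)×3264
The z_c×3264 term appears on both sides and cancels. Collect the known terms of each column as K = Σ(ρt)_known − 3264 × (depth of known layers): K_A = 73684.8 − 3264×27.2 = −15096; K_B = 54096 − 3264×(1.91 + 19.6) = −16112.64.
Balance: K_A − x×(3264 − 2802) = K_B, so x = (K_A − K_B)/(3264 − 2802) = 1016.64/462 = 2.2 km.

2.2 km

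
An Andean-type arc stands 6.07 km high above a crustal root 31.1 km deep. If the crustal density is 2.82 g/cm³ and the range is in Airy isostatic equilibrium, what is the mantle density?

Airy balance: ρ_c h = (ρ_m − ρ_c) r → ρ_m = ρ_c (1 + h/r).
ρ_m = 2.82 × (1 + 6.07 km/31.1 km) = 3.37 g/cm³.

3.37 g/cm³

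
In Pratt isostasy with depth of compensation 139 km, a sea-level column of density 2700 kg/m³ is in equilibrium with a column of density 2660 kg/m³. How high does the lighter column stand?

2.09 km

ρ_ref D = ρ (D + h) → h = D (ρ_ref − ρ)/ρ.
h = 139 km × (2700 − 2660)/2660 = 2.09 km.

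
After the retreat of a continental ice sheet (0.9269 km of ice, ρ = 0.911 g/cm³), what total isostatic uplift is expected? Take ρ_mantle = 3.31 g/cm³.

0.255 km

Removing the load lets mantle flow back in; uplift u satisfies ρ_ice t = ρ_m u.
u = t ρ_ice/ρ_m = 0.9269 km × 0.911/3.31 = 0.255 km.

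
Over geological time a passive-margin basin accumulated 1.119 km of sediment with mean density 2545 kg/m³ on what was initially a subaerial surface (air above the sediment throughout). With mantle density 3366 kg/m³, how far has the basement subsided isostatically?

Subaerial load: s = t ρ_sed / ρ_m = 1.119 km × 2545/3366 = 0.846 km.

0.846 km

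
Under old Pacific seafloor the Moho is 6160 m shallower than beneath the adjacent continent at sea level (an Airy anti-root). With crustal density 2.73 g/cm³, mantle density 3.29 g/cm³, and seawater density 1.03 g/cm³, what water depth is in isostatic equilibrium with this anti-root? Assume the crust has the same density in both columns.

2030 m

Replacing a thickness d of crust by seawater at the top must be balanced by replacing crust with mantle at the base: d (ρ_c − ρ_w) = a (ρ_m − ρ_c).
d = a (ρ_m − ρ_c)/(ρ_c − ρ_w) = 6160 m × 0.56/1.7 = 2030 m.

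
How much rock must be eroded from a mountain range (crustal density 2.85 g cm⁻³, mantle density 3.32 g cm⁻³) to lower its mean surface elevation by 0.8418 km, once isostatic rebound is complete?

5.95 km

Net drop Δ = e − u = e − e ρ_c/ρ_m = e (ρ_m − ρ_c)/ρ_m.
e = Δ ρ_m/(ρ_m − ρ_c) = 0.8418 km × 3.32/0.47 = 5.95 km.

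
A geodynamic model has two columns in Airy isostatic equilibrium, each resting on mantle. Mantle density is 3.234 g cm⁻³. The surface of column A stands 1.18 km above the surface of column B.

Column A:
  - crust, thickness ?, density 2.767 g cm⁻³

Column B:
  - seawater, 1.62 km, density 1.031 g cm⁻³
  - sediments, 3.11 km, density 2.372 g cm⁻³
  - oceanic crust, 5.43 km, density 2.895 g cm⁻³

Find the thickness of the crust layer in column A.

Take the compensation level at the base of the deeper column (depth z_c below the surface of column A) and equate Σ ρ_i t_i down to z_c; mantle fills any gap and the z_c terms cancel.
Column A: x×2.767 + (z_c − 0 − x)×3.234
Column B: 1.18×0 + 1.62×1.031 + 3.11×2.372 + 5.43×2.895 + (z_c − 1.18 − 10.16)×3.234
The z_c×3.234 term appears on both sides and cancels. Collect the known terms of each column as K = Σ(ρt)_known − 3.234 × (depth of known layers): K_A = 0 − 3.234×0 = 0; K_B = 24.76699 − 3.234×(1.18 + 10.16) = −11.90657.
Balance: K_A − x×(3.234 − 2.767) = K_B, so x = (K_A − K_B)/(3.234 − 2.767) = 11.9066/0.467 = 25.5 km.

25.5 km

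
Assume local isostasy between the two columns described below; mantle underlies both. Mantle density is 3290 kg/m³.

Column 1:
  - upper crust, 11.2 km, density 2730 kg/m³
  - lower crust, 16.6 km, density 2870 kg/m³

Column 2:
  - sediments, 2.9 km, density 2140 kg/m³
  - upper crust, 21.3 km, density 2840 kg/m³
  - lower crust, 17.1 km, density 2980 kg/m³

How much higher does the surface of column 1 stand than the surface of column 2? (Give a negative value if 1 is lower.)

−1.51 km

For any compensation level in the mantle, the mantle terms cancel and isostasy reduces to e = (Σt_1 − Σt_2) − (Σ(ρt)_1 − Σ(ρt)_2) / ρ_m.
Σt_1 = 27.8 km; Σt_2 = 41.3 km; Σ(ρt)_1 = 78218; Σ(ρt)_2 = 117656 (in km·kg/m³).
e = (27.8 − 41.3) − (78218 − 117656) / 3290 = −1.51 km.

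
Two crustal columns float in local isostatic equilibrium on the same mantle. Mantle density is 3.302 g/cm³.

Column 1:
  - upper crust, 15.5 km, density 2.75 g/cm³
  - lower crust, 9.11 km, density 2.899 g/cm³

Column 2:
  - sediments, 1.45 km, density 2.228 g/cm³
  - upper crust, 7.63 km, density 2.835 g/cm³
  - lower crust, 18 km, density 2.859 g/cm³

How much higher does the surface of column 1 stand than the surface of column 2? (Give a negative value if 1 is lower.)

−0.263 km

For any compensation level in the mantle, the mantle terms cancel and isostasy reduces to e = (Σt_1 − Σt_2) − (Σ(ρt)_1 − Σ(ρt)_2) / ρ_m.
Σt_1 = 24.61 km; Σt_2 = 27.08 km; Σ(ρt)_1 = 69.03489; Σ(ρt)_2 = 76.32365 (in km·g/cm³).
e = (24.61 − 27.08) − (69.03489 − 76.32365) / 3.302 = −0.263 km.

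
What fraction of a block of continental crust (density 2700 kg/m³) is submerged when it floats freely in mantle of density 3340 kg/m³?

Submerged fraction = ρ_obj/ρ_fluid = 2700/3340 = 80.8%.

80.8%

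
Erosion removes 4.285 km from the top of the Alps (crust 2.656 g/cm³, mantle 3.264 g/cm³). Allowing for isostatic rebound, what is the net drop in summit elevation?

0.798 km

Rebound u = e ρ_c/ρ_m = 4.285 km × 2.656/3.264 = 3.487 km.
Net surface drop = e − u = 4.285 km − 3.487 km = e (ρ_m − ρ_c)/ρ_m = 0.798 km.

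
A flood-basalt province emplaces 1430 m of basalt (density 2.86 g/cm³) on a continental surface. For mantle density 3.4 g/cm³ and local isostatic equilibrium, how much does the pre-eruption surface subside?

Subaerial loading: s = t ρ_load / ρ_m.
s = 1430 m × 2.86/3.4 = 1200 m.

1200 m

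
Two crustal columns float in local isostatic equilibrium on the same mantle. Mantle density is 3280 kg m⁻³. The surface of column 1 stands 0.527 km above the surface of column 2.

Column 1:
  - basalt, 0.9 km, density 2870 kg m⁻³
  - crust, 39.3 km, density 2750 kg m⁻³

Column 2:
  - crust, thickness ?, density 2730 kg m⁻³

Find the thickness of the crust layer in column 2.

Take the compensation level at the base of the deeper column (depth z_c below the surface of column 1) and equate Σ ρ_i t_i down to z_c; mantle fills any gap and the z_c terms cancel.
Column 1: 0.9×2870 + 39.3×2750 + (z_c − 40.2)×3280
Column 2: 0.527×0 + x×2730 + (z_c − 0.527 − 0 − x)×3280
The z_c×3280 term appears on both sides and cancels. Collect the known terms of each column as K = Σ(ρt)_known − 3280 × (depth of known layers): K_1 = 110658 − 3280×40.2 = −21198; K_2 = 0 − 3280×(0.527 + 0) = −1728.56.
Balance: K_1 = K_2 − x×(3280 − 2730), so x = (K_2 − K_1)/(3280 − 2730) = 19469.4/550 = 35.4 km.

35.4 km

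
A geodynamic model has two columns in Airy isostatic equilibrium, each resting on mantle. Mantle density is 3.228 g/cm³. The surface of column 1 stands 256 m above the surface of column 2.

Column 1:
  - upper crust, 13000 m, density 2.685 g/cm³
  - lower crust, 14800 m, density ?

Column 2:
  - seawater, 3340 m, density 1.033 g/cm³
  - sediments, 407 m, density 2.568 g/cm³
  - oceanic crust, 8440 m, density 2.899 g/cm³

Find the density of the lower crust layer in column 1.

2.95 g/cm³

Take the compensation level at the base of the deeper column (depth z_c below the surface of column 1) and equate Σ ρ_i t_i down to z_c; mantle fills any gap and the z_c terms cancel.
Column 1: 13000×2.685 + 14800×ρ + (z_c − 27800)×3.228
Column 2: 256×0 + 3340×1.033 + 407×2.568 + 8440×2.899 + (z_c − 256 − 12187)×3.228
The z_c×3.228 term appears on both sides and cancels. Collect the known terms of each column as K = Σ(ρt)_known − 3.228 × (depth of known layers): K_1 = 34905 − 3.228×27800 = −54833.4; K_2 = 28962.956 − 3.228×(256 + 12187) = −11203.048.
Balance: K_1 + 14800×ρ = K_2, so ρ = (K_2 − K_1)/14800 = 43630.4/14800 = 2.95 g/cm³.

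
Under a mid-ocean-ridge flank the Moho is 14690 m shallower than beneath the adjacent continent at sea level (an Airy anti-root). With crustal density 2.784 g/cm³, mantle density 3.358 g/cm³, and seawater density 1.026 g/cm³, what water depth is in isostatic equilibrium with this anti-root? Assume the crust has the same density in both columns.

4800 m

Replacing a thickness d of crust by seawater at the top must be balanced by replacing crust with mantle at the base: d (ρ_c − ρ_w) = a (ρ_m − ρ_c).
d = a (ρ_m − ρ_c)/(ρ_c − ρ_w) = 14690 m × 0.574/1.758 = 4800 m.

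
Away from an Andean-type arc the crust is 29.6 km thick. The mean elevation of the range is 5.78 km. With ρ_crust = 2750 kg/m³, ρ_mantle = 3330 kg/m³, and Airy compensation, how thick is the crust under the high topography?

62.8 km

Root depth r = h ρ_c / (ρ_m − ρ_c) = 5.78 km × 2750 / 580 = 27.41 km.
Total thickness = T + h + r = 29.6 km + 5.78 km + 27.41 km = 62.8 km.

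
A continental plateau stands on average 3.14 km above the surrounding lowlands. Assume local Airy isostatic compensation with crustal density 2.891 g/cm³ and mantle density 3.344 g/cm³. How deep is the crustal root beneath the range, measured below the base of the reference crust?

20 km

For local isostatic compensation: the weight of the topography is balanced by the buoyancy of the root, ρ_c h = (ρ_m − ρ_c) r.
r = h · ρ_c / (ρ_m − ρ_c) = 3.14 km × 2.891 / (3.344 − 2.891) = 20 km.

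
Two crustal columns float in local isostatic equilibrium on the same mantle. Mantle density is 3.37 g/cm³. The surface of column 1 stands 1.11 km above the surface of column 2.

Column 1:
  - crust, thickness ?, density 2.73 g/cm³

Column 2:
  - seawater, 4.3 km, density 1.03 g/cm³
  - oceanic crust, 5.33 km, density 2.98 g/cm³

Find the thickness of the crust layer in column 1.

Take the compensation level at the base of the deeper column (depth z_c below the surface of column 1) and equate Σ ρ_i t_i down to z_c; mantle fills any gap and the z_c terms cancel.
Column 1: x×2.73 + (z_c − 0 − x)×3.37
Column 2: 1.11×0 + 4.3×1.03 + 5.33×2.98 + (z_c − 1.11 − 9.63)×3.37
The z_c×3.37 term appears on both sides and cancels. Collect the known terms of each column as K = Σ(ρt)_known − 3.37 × (depth of known layers): K_1 = 0 − 3.37×0 = 0; K_2 = 20.3124 − 3.37×(1.11 + 9.63) = −15.8814.
Balance: K_1 − x×(3.37 − 2.73) = K_2, so x = (K_1 − K_2)/(3.37 − 2.73) = 15.8814/0.64 = 24.8 km.

24.8 km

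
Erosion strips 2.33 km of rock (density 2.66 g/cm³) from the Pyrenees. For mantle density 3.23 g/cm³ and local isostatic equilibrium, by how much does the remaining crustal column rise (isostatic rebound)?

Unloading: uplift u = e ρ_c/ρ_m = 2.33 km × 2.66/3.23 = 1.92 km.

1.92 km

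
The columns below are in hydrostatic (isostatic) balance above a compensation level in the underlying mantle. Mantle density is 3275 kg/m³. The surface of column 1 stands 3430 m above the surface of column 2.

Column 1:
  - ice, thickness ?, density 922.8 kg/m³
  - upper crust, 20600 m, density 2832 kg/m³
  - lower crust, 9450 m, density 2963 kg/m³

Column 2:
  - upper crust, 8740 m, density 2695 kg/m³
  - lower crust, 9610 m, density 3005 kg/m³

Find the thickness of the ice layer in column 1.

2900 m

Take the compensation level at the base of the deeper column (depth z_c below the surface of column 1) and equate Σ ρ_i t_i down to z_c; mantle fills any gap and the z_c terms cancel.
Column 1: x×922.8 + 20600×2832 + 9450×2963 + (z_c − 30050 − x)×3275
Column 2: 3430×0 + 8740×2695 + 9610×3005 + (z_c − 3430 − 18350)×3275
The z_c×3275 term appears on both sides and cancels. Collect the known terms of each column as K = Σ(ρt)_known − 3275 × (depth of known layers): K_1 = 86339550 − 3275×30050 = −12074200; K_2 = 52432350 − 3275×(3430 + 18350) = −18897150.
Balance: K_1 − x×(3275 − 922.8) = K_2, so x = (K_1 − K_2)/(3275 − 922.8) = 6822950/2352.2 = 2900 m.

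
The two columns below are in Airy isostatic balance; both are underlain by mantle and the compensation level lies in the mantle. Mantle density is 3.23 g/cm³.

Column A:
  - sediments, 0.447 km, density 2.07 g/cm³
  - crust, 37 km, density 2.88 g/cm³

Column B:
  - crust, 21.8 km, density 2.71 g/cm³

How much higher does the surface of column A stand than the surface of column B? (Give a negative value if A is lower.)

0.66 km

For any compensation level in the mantle, the mantle terms cancel and isostasy reduces to e = (Σt_A − Σt_B) − (Σ(ρt)_A − Σ(ρt)_B) / ρ_m.
Σt_A = 37.447 km; Σt_B = 21.8 km; Σ(ρt)_A = 107.48529; Σ(ρt)_B = 59.078 (in km·g/cm³).
e = (37.447 − 21.8) − (107.48529 − 59.078) / 3.23 = 0.66 km.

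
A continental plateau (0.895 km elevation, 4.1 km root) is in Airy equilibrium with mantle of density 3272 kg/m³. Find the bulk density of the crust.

2690 kg/m³

ρ_c h = (ρ_m − ρ_c) r → ρ_c (h + r) = ρ_m r → ρ_c = ρ_m r / (h + r).
ρ_c = 3272 × 4.1 km / (0.895 km + 4.1 km) = 2690 kg/m³.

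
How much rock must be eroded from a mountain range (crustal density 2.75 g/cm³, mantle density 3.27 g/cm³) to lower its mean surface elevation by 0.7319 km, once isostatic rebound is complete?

Net drop Δ = e − u = e − e ρ_c/ρ_m = e (ρ_m − ρ_c)/ρ_m.
e = Δ ρ_m/(ρ_m − ρ_c) = 0.7319 km × 3.27/0.52 = 4.6 km.

4.6 km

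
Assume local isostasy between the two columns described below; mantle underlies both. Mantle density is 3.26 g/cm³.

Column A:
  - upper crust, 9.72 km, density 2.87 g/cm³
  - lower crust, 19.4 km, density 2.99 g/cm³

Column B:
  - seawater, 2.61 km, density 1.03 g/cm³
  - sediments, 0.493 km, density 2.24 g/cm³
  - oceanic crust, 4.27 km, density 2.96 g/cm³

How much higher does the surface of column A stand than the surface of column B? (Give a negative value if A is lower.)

0.437 km

For any compensation level in the mantle, the mantle terms cancel and isostasy reduces to e = (Σt_A − Σt_B) − (Σ(ρt)_A − Σ(ρt)_B) / ρ_m.
Σt_A = 29.12 km; Σt_B = 7.373 km; Σ(ρt)_A = 85.9024; Σ(ρt)_B = 16.43182 (in km·g/cm³).
e = (29.12 − 7.373) − (85.9024 − 16.43182) / 3.26 = 0.437 km.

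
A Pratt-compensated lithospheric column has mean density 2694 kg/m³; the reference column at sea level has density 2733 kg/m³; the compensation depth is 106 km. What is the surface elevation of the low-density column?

ρ_ref D = ρ (D + h) → h = D (ρ_ref − ρ)/ρ.
h = 106 km × (2733 − 2694)/2694 = 1.53 km.

1.53 km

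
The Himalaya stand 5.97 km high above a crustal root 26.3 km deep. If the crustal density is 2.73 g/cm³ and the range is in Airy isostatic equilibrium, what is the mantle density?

3.35 g/cm³

Airy balance: ρ_c h = (ρ_m − ρ_c) r → ρ_m = ρ_c (1 + h/r).
ρ_m = 2.73 × (1 + 5.97 km/26.3 km) = 3.35 g/cm³.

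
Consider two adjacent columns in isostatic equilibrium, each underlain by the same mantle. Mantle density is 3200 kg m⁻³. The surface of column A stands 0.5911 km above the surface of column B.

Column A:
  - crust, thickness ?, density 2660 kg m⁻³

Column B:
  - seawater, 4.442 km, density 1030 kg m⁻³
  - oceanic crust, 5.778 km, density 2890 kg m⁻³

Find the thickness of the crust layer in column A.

Take the compensation level at the base of the deeper column (depth z_c below the surface of column A) and equate Σ ρ_i t_i down to z_c; mantle fills any gap and the z_c terms cancel.
Column A: x×2660 + (z_c − 0 − x)×3200
Column B: 0.5911×0 + 4.442×1030 + 5.778×2890 + (z_c − 0.5911 − 10.22)×3200
The z_c×3200 term appears on both sides and cancels. Collect the known terms of each column as K = Σ(ρt)_known − 3200 × (depth of known layers): K_A = 0 − 3200×0 = 0; K_B = 21273.68 − 3200×(0.5911 + 10.22) = −13321.84.
Balance: K_A − x×(3200 − 2660) = K_B, so x = (K_A − K_B)/(3200 − 2660) = 13321.8/540 = 24.7 km.

24.7 km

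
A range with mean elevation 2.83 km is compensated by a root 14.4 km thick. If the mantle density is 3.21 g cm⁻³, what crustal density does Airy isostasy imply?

ρ_c h = (ρ_m − ρ_c) r → ρ_c (h + r) = ρ_m r → ρ_c = ρ_m r / (h + r).
ρ_c = 3.21 × 14.4 km / (2.83 km + 14.4 km) = 2.68 g cm⁻³.

2.68 g cm⁻³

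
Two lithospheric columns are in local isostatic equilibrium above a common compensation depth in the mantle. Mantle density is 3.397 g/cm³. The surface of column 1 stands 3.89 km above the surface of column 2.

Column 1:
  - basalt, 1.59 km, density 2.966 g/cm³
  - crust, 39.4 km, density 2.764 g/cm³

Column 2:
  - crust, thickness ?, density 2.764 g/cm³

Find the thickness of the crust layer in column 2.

19.6 km

Take the compensation level at the base of the deeper column (depth z_c below the surface of column 1) and equate Σ ρ_i t_i down to z_c; mantle fills any gap and the z_c terms cancel.
Column 1: 1.59×2.966 + 39.4×2.764 + (z_c − 40.99)×3.397
Column 2: 3.89×0 + x×2.764 + (z_c − 3.89 − 0 − x)×3.397
The z_c×3.397 term appears on both sides and cancels. Collect the known terms of each column as K = Σ(ρt)_known − 3.397 × (depth of known layers): K_1 = 113.61754 − 3.397×40.99 = −25.62549; K_2 = 0 − 3.397×(3.89 + 0) = −13.21433.
Balance: K_1 = K_2 − x×(3.397 − 2.764), so x = (K_2 − K_1)/(3.397 − 2.764) = 12.4112/0.633 = 19.6 km.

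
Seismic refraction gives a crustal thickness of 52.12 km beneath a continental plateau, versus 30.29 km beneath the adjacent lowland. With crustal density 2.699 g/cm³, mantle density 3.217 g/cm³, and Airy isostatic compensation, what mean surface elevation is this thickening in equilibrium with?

3.52 km

Excess crust Δ = 52.12 km − 30.29 km = 21.83 km, split between elevation h and root r with h + r = Δ.
Airy balance ρ_c h = (ρ_m − ρ_c) r gives r = h ρ_c/(ρ_m − ρ_c), so h (1 + ρ_c/(ρ_m − ρ_c)) = Δ, i.e. h = Δ (ρ_m − ρ_c)/ρ_m.
h = 21.83 km × 0.518/3.217 = 3.52 km.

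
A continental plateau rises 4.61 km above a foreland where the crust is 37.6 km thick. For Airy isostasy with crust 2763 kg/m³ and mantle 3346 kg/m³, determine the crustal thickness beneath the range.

64.1 km

Root depth r = h ρ_c / (ρ_m − ρ_c) = 4.61 km × 2763 / 583 = 21.85 km.
Total thickness = T + h + r = 37.6 km + 4.61 km + 21.85 km = 64.1 km.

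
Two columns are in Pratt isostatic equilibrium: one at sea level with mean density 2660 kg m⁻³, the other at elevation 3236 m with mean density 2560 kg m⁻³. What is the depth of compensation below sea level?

82800 m

ρ_ref D = ρ (D + h) → D (ρ_ref − ρ) = ρ h.
D = ρ h/(ρ_ref − ρ) = 2560 × 3236 m/(2660 − 2560) = 82800 m.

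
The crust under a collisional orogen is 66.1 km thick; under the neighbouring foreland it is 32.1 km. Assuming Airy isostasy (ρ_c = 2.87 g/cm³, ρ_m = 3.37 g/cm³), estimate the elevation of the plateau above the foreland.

Excess crust Δ = 66.1 km − 32.1 km = 34 km, split between elevation h and root r with h + r = Δ.
Airy balance ρ_c h = (ρ_m − ρ_c) r gives r = h ρ_c/(ρ_m − ρ_c), so h (1 + ρ_c/(ρ_m − ρ_c)) = Δ, i.e. h = Δ (ρ_m − ρ_c)/ρ_m.
h = 34 km × 0.5/3.37 = 5.04 km.

5.04 km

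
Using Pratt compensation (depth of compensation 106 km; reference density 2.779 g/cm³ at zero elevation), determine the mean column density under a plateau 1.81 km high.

2.73 g/cm³

Pratt balance: ρ_ref D = ρ (D + h).
ρ = ρ_ref D/(D + h) = 2.779 × 106 km/(106 km + 1.81 km) = 2.73 g/cm³.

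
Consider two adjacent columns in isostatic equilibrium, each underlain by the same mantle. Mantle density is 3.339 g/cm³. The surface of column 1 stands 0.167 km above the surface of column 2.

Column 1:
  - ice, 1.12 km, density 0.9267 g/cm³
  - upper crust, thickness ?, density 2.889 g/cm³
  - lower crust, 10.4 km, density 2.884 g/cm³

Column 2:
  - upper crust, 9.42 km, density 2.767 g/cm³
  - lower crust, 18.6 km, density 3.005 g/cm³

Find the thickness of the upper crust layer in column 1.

Take the compensation level at the base of the deeper column (depth z_c below the surface of column 1) and equate Σ ρ_i t_i down to z_c; mantle fills any gap and the z_c terms cancel.
Column 1: 1.12×0.9267 + x×2.889 + 10.4×2.884 + (z_c − 11.52 − x)×3.339
Column 2: 0.167×0 + 9.42×2.767 + 18.6×3.005 + (z_c − 0.167 − 28.02)×3.339
The z_c×3.339 term appears on both sides and cancels. Collect the known terms of each column as K = Σ(ρt)_known − 3.339 × (depth of known layers): K_1 = 31.031504 − 3.339×11.52 = −7.433776; K_2 = 81.95814 − 3.339×(0.167 + 28.02) = −12.158253.
Balance: K_1 − x×(3.339 − 2.889) = K_2, so x = (K_1 − K_2)/(3.339 − 2.889) = 4.72448/0.45 = 10.5 km.

10.5 km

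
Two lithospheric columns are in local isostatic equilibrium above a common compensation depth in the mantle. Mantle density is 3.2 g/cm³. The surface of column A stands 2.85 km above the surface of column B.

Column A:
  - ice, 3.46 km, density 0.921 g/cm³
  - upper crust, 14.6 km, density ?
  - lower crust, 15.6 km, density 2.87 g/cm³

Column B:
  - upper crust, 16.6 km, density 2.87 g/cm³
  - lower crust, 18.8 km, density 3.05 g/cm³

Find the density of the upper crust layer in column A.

2.9 g/cm³

Take the compensation level at the base of the deeper column (depth z_c below the surface of column A) and equate Σ ρ_i t_i down to z_c; mantle fills any gap and the z_c terms cancel.
Column A: 3.46×0.921 + 14.6×ρ + 15.6×2.87 + (z_c − 33.66)×3.2
Column B: 2.85×0 + 16.6×2.87 + 18.8×3.05 + (z_c − 2.85 − 35.4)×3.2
The z_c×3.2 term appears on both sides and cancels. Collect the known terms of each column as K = Σ(ρt)_known − 3.2 × (depth of known layers): K_A = 47.95866 − 3.2×33.66 = −59.75334; K_B = 104.982 − 3.2×(2.85 + 35.4) = −17.418.
Balance: K_A + 14.6×ρ = K_B, so ρ = (K_B − K_A)/14.6 = 42.3353/14.6 = 2.9 g/cm³.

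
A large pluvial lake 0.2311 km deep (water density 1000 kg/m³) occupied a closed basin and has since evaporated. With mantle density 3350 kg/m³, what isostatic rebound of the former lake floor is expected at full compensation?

0.069 km

u = d ρ_w/ρ_m = 0.2311 km × 1000/3350 = 0.069 km.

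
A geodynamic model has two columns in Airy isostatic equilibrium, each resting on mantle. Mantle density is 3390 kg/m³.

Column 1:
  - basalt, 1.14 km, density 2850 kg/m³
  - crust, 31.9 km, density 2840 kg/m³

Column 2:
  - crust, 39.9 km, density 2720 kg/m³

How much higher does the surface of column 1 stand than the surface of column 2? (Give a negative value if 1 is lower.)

For any compensation level in the mantle, the mantle terms cancel and isostasy reduces to e = (Σt_1 − Σt_2) − (Σ(ρt)_1 − Σ(ρt)_2) / ρ_m.
Σt_1 = 33.04 km; Σt_2 = 39.9 km; Σ(ρt)_1 = 93845; Σ(ρt)_2 = 108528 (in km·kg/m³).
e = (33.04 − 39.9) − (93845 − 108528) / 3390 = −2.53 km.

−2.53 km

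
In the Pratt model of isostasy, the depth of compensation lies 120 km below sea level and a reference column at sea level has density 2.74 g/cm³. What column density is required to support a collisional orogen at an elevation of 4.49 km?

Pratt balance: ρ_ref D = ρ (D + h).
ρ = ρ_ref D/(D + h) = 2.74 × 120 km/(120 km + 4.49 km) = 2.64 g/cm³.

2.64 g/cm³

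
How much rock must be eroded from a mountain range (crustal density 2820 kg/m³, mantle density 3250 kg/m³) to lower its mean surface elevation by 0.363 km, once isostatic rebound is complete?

2.74 km

Net drop Δ = e − u = e − e ρ_c/ρ_m = e (ρ_m − ρ_c)/ρ_m.
e = Δ ρ_m/(ρ_m − ρ_c) = 0.363 km × 3250/430 = 2.74 km.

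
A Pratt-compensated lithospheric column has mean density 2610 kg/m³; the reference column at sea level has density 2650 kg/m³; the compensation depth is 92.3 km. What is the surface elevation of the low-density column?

ρ_ref D = ρ (D + h) → h = D (ρ_ref − ρ)/ρ.
h = 92.3 km × (2650 − 2610)/2610 = 1.41 km.

1.41 km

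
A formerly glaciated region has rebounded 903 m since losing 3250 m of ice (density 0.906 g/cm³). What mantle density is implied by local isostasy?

ρ_m = ρ_ice t / u = 0.906 × 3250 m/903 m = 3.26 g/cm³.

3.26 g/cm³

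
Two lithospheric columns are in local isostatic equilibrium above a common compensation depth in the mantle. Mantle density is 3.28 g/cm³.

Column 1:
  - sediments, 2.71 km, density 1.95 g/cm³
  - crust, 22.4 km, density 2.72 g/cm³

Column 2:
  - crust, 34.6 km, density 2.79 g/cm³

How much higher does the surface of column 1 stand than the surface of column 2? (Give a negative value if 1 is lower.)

−0.246 km

For any compensation level in the mantle, the mantle terms cancel and isostasy reduces to e = (Σt_1 − Σt_2) − (Σ(ρt)_1 − Σ(ρt)_2) / ρ_m.
Σt_1 = 25.11 km; Σt_2 = 34.6 km; Σ(ρt)_1 = 66.2125; Σ(ρt)_2 = 96.534 (in km·g/cm³).
e = (25.11 − 34.6) − (66.2125 − 96.534) / 3.28 = −0.246 km.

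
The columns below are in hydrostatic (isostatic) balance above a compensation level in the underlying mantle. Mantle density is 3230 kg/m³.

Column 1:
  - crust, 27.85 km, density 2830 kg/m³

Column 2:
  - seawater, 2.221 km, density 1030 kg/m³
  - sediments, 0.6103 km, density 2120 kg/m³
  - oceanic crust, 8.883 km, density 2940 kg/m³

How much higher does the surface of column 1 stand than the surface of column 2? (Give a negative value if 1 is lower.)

For any compensation level in the mantle, the mantle terms cancel and isostasy reduces to e = (Σt_1 − Σt_2) − (Σ(ρt)_1 − Σ(ρt)_2) / ρ_m.
Σt_1 = 27.85 km; Σt_2 = 11.7143 km; Σ(ρt)_1 = 78815.5; Σ(ρt)_2 = 29697.486 (in km·kg/m³).
e = (27.85 − 11.7143) − (78815.5 − 29697.486) / 3230 = 0.929 km.

0.929 km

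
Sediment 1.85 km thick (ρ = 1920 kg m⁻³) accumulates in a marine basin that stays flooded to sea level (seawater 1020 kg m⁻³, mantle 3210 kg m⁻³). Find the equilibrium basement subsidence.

Submarine loading: the sediment displaces seawater, and the subsidence is in turn flooded, so s (ρ_m − ρ_w) = t (ρ_sed − ρ_w).
s = 1.85 km × (1920 − 1020) / (3210 − 1020) = 0.76 km.

0.76 km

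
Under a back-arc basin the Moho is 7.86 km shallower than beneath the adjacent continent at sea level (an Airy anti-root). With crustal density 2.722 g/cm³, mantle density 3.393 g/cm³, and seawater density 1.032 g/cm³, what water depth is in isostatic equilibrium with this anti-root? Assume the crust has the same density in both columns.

3.12 km

Replacing a thickness d of crust by seawater at the top must be balanced by replacing crust with mantle at the base: d (ρ_c − ρ_w) = a (ρ_m − ρ_c).
d = a (ρ_m − ρ_c)/(ρ_c − ρ_w) = 7.86 km × 0.671/1.69 = 3.12 km.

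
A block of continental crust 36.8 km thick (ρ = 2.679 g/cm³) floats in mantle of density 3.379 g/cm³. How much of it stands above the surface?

Floating equilibrium: submerged depth d = t ρ_obj/ρ_fluid = 36.8 km × 2.679/3.379 = 29.18 km.
Freeboard = t − d = 36.8 km − 29.18 km = 7.62 km.

7.62 km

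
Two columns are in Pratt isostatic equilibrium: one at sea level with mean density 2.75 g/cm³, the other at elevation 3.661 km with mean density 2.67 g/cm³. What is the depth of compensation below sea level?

122 km

ρ_ref D = ρ (D + h) → D (ρ_ref − ρ) = ρ h.
D = ρ h/(ρ_ref − ρ) = 2.67 × 3.661 km/(2.75 − 2.67) = 122 km.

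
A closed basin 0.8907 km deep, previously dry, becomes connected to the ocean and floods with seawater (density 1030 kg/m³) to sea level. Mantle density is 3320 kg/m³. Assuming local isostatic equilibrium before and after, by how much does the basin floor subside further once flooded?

0.401 km

After flooding the water column is d + s deep. Its weight must equal the weight of mantle displaced by the extra subsidence s: (d + s) ρ_w = s ρ_m.
s = d ρ_w / (ρ_m − ρ_w) = 0.8907 km × 1030/(3320 − 1030) = 0.401 km.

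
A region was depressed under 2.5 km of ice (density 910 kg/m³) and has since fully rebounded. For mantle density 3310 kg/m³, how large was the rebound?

0.687 km

Removing the load lets mantle flow back in; uplift u satisfies ρ_ice t = ρ_m u.
u = t ρ_ice/ρ_m = 2.5 km × 910/3310 = 0.687 km.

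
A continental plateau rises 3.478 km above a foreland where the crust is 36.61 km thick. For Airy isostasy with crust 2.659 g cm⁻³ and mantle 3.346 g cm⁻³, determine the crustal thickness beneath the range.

53.5 km

Root depth r = h ρ_c / (ρ_m − ρ_c) = 3.478 km × 2.659 / 0.687 = 13.46 km.
Total thickness = T + h + r = 36.61 km + 3.478 km + 13.46 km = 53.5 km.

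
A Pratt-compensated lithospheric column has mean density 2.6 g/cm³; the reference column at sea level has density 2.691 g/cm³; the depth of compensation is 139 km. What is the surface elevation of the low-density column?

4.87 km

ρ_ref D = ρ (D + h) → h = D (ρ_ref − ρ)/ρ.
h = 139 km × (2.691 − 2.6)/2.6 = 4.87 km.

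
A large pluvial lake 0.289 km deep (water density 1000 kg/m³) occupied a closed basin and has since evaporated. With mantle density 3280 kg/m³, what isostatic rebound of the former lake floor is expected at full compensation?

u = d ρ_w/ρ_m = 0.289 km × 1000/3280 = 0.0881 km.

0.0881 km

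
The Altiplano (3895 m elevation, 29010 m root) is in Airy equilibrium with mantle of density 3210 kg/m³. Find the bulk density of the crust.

2830 kg/m³

ρ_c h = (ρ_m − ρ_c) r → ρ_c (h + r) = ρ_m r → ρ_c = ρ_m r / (h + r).
ρ_c = 3210 × 29010 m / (3895 m + 29010 m) = 2830 kg/m³.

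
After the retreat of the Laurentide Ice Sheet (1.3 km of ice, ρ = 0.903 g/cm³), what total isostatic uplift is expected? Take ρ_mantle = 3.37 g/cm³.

0.348 km

Removing the load lets mantle flow back in; uplift u satisfies ρ_ice t = ρ_m u.
u = t ρ_ice/ρ_m = 1.3 km × 0.903/3.37 = 0.348 km.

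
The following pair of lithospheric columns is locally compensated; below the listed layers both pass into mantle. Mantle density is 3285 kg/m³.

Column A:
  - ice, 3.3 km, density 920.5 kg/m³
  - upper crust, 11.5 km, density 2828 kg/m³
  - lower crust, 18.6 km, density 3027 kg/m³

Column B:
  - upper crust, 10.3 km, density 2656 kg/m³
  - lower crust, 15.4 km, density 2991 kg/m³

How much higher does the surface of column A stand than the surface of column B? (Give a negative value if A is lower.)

2.09 km

For any compensation level in the mantle, the mantle terms cancel and isostasy reduces to e = (Σt_A − Σt_B) − (Σ(ρt)_A − Σ(ρt)_B) / ρ_m.
Σt_A = 33.4 km; Σt_B = 25.7 km; Σ(ρt)_A = 91861.85; Σ(ρt)_B = 73418.2 (in km·kg/m³).
e = (33.4 − 25.7) − (91861.85 − 73418.2) / 3285 = 2.09 km.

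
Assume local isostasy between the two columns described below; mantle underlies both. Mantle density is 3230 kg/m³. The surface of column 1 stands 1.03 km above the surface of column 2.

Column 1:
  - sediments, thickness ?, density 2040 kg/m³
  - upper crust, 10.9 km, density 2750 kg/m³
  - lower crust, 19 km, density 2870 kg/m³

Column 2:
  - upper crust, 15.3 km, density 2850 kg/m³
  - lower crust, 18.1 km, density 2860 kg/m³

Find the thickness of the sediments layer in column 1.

Take the compensation level at the base of the deeper column (depth z_c below the surface of column 1) and equate Σ ρ_i t_i down to z_c; mantle fills any gap and the z_c terms cancel.
Column 1: x×2040 + 10.9×2750 + 19×2870 + (z_c − 29.9 − x)×3230
Column 2: 1.03×0 + 15.3×2850 + 18.1×2860 + (z_c − 1.03 − 33.4)×3230
The z_c×3230 term appears on both sides and cancels. Collect the known terms of each column as K = Σ(ρt)_known − 3230 × (depth of known layers): K_1 = 84505 − 3230×29.9 = −12072; K_2 = 95371 − 3230×(1.03 + 33.4) = −15837.9.
Balance: K_1 − x×(3230 − 2040) = K_2, so x = (K_1 − K_2)/(3230 − 2040) = 3765.9/1190 = 3.16 km.

3.16 km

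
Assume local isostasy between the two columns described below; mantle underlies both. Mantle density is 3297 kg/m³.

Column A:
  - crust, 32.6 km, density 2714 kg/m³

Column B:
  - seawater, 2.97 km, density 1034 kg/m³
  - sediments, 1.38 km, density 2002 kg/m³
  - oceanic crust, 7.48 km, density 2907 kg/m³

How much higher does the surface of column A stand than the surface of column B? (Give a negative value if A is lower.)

2.3 km

For any compensation level in the mantle, the mantle terms cancel and isostasy reduces to e = (Σt_A − Σt_B) − (Σ(ρt)_A − Σ(ρt)_B) / ρ_m.
Σt_A = 32.6 km; Σt_B = 11.83 km; Σ(ρt)_A = 88476.4; Σ(ρt)_B = 27578.1 (in km·kg/m³).
e = (32.6 − 11.83) − (88476.4 − 27578.1) / 3297 = 2.3 km.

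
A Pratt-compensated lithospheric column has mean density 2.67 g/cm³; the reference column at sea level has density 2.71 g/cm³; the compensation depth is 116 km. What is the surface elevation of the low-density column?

1.74 km

ρ_ref D = ρ (D + h) → h = D (ρ_ref − ρ)/ρ.
h = 116 km × (2.71 − 2.67)/2.67 = 1.74 km.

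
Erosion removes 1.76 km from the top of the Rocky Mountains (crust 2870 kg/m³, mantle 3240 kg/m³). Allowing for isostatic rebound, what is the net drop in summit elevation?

Rebound u = e ρ_c/ρ_m = 1.76 km × 2870/3240 = 1.559 km.
Net surface drop = e − u = 1.76 km − 1.559 km = e (ρ_m − ρ_c)/ρ_m = 0.201 km.

0.201 km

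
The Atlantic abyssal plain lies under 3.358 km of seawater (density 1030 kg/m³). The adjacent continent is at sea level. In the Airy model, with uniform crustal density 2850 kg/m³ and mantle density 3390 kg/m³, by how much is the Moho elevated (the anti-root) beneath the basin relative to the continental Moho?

In Airy isostatic equilibrium: replacing crust with seawater at the top is compensated by replacing crust with mantle at the base: d (ρ_c − ρ_w) = a (ρ_m − ρ_c).
a = d (ρ_c − ρ_w)/(ρ_m − ρ_c) = 3.358 km × 1820/540 = 11.3 km.

11.3 km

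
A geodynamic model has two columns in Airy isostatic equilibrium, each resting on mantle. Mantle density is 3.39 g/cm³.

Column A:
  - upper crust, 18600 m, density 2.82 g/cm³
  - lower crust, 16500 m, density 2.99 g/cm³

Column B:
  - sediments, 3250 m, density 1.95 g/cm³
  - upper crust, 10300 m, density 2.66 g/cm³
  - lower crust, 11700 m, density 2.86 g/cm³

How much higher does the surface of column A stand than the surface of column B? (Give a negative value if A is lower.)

For any compensation level in the mantle, the mantle terms cancel and isostasy reduces to e = (Σt_A − Σt_B) − (Σ(ρt)_A − Σ(ρt)_B) / ρ_m.
Σt_A = 35100 m; Σt_B = 25250 m; Σ(ρt)_A = 101787; Σ(ρt)_B = 67197.5 (in m·g/cm³).
e = (35100 − 25250) − (101787 − 67197.5) / 3.39 = −353 m.

−353 m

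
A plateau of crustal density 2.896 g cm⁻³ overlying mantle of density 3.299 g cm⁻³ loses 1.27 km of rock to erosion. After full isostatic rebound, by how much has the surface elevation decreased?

0.155 km

Rebound u = e ρ_c/ρ_m = 1.27 km × 2.896/3.299 = 1.115 km.
Net surface drop = e − u = 1.27 km − 1.115 km = e (ρ_m − ρ_c)/ρ_m = 0.155 km.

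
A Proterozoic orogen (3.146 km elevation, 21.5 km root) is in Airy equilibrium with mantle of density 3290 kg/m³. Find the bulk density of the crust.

2870 kg/m³

ρ_c h = (ρ_m − ρ_c) r → ρ_c (h + r) = ρ_m r → ρ_c = ρ_m r / (h + r).
ρ_c = 3290 × 21.5 km / (3.146 km + 21.5 km) = 2870 kg/m³.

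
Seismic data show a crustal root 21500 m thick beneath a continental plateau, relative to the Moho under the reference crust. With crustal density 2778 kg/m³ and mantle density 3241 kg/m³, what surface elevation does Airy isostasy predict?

By Archimedes' principle applied to the lithosphere: ρ_c h = (ρ_m − ρ_c) r.
h = r (ρ_m − ρ_c) / ρ_c = 21500 m × (3241 − 2778) / 2778 = 3580 m.

3580 m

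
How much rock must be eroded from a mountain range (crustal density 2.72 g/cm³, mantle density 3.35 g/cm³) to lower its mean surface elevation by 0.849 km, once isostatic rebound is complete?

Net drop Δ = e − u = e − e ρ_c/ρ_m = e (ρ_m − ρ_c)/ρ_m.
e = Δ ρ_m/(ρ_m − ρ_c) = 0.849 km × 3.35/0.63 = 4.51 km.

4.51 km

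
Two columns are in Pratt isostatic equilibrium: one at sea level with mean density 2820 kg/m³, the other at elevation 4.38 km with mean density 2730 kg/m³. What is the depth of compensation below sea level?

133 km

ρ_ref D = ρ (D + h) → D (ρ_ref − ρ) = ρ h.
D = ρ h/(ρ_ref − ρ) = 2730 × 4.38 km/(2820 − 2730) = 133 km.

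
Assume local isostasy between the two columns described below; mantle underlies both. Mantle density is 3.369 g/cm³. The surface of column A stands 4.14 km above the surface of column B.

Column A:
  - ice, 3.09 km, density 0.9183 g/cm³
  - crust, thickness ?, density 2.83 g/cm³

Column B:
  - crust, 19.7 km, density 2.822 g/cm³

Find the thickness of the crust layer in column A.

31.8 km

Take the compensation level at the base of the deeper column (depth z_c below the surface of column A) and equate Σ ρ_i t_i down to z_c; mantle fills any gap and the z_c terms cancel.
Column A: 3.09×0.9183 + x×2.83 + (z_c − 3.09 − x)×3.369
Column B: 4.14×0 + 19.7×2.822 + (z_c − 4.14 − 19.7)×3.369
The z_c×3.369 term appears on both sides and cancels. Collect the known terms of each column as K = Σ(ρt)_known − 3.369 × (depth of known layers): K_A = 2.837547 − 3.369×3.09 = −7.572663; K_B = 55.5934 − 3.369×(4.14 + 19.7) = −24.72356.
Balance: K_A − x×(3.369 − 2.83) = K_B, so x = (K_A − K_B)/(3.369 − 2.83) = 17.1509/0.539 = 31.8 km.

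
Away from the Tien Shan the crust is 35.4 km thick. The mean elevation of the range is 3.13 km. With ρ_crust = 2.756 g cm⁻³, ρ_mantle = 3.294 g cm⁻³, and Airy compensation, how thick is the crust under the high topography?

Root depth r = h ρ_c / (ρ_m − ρ_c) = 3.13 km × 2.756 / 0.538 = 16.03 km.
Total thickness = T + h + r = 35.4 km + 3.13 km + 16.03 km = 54.6 km.

54.6 km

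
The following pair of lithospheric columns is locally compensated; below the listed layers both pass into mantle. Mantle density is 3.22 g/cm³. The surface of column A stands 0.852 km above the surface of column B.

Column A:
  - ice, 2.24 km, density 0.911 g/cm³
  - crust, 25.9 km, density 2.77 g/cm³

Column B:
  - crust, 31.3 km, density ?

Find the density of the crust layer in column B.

2.77 g/cm³

Take the compensation level at the base of the deeper column (depth z_c below the surface of column A) and equate Σ ρ_i t_i down to z_c; mantle fills any gap and the z_c terms cancel.
Column A: 2.24×0.911 + 25.9×2.77 + (z_c − 28.14)×3.22
Column B: 0.852×0 + 31.3×ρ + (z_c − 0.852 − 31.3)×3.22
The z_c×3.22 term appears on both sides and cancels. Collect the known terms of each column as K = Σ(ρt)_known − 3.22 × (depth of known layers): K_A = 73.78364 − 3.22×28.14 = −16.82716; K_B = 0 − 3.22×(0.852 + 31.3) = −103.52944.
Balance: K_A = K_B + 31.3×ρ, so ρ = (K_A − K_B)/31.3 = 86.7023/31.3 = 2.77 g/cm³.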